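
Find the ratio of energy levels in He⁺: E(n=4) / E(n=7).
3.0625

Using E_n = -13.6057 Z² / n² eV with Z = 2:

E_4 = -13.6057 × 2² / 4² = -54.4228 / 16 = -3.401425000 eV
E_7 = -13.6057 × 2² / 7² = -54.4228 / 49 = -1.110669388 eV

The ratio is:
E_4/E_7 = (-3.401425000) / (-1.110669388)
E_4/E_7 = (-54.4228/16) / (-54.4228/49)
E_4/E_7 = 49/16
E_4/E_7 = 3.0625
(Note: the Z² factors cancel in the ratio.)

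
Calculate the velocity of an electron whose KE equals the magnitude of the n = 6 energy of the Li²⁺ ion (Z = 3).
1.0938e+06 m/s (or 0.3649% of c)

The binding energy at n = 6 for Li²⁺ is:
E_6 = -13.6057 × 3²/6² = -3.4014250 eV
|E_6| = 3.4014250 eV

Convert to Joules:
KE = 3.4014250 eV × (1.602177 × 10⁻¹⁹ J/eV) = 5.449685e-19 J

Using KE = ½mv²:
v = √(2·KE/m_e)
v = √(2 × 5.449685e-19 J / 9.10938 × 10⁻³¹ kg)
v = 1.0938e+06 m/s

This is approximately 0.3649% the speed of light.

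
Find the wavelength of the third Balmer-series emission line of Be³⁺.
27.121 nm

The lines of a series are numbered from the longest wavelength (smallest ΔE) outward; the third line is the transition from n = n_f + 3 to n_f.
The Balmer series has all transitions ending at n_f = 2.

For Be³⁺ (Z = 4), the third line (γ-line) is the jump from n = 5 to n = 2:
E_5 = -13.6057 × 4² / 5² = -8.70765 eV
E_2 = -13.6057 × 4² / 2² = -54.42280 eV
ΔE = E_5 - E_2 = 45.71515 eV

λ = hc/E = 1239.84 eV·nm / 45.71515 eV
λ = 27.121 nm

This is the γ-line of the Balmer series in Be³⁺.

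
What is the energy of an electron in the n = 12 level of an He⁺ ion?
-0.377936 eV

For hydrogen-like ions, the energy levels scale with Z²:
E_n = -13.6057 Z² / n² eV

For He⁺ (Z = 2) at n = 12:
E_12 = -13.6057 × 2² / 12²
E_12 = -13.6057 × 4 / 144
E_12 = -54.4228 / 144
E_12 = -0.377936 eV

The energy is 4 times more negative than hydrogen at the same n due to the stronger nuclear charge.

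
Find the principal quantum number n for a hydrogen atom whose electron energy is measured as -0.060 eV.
n = 15

The exact energy levels follow E_n = -13.6057 eV / n².

The measured value (-0.060 eV) is reported to only 2 significant figures, so we must test candidate n values and see which one matches to that precision.

Candidate energies:
  n = 13:  E = -13.6057/13² = -0.080507 eV
  n = 14:  E = -13.6057/14² = -0.069417 eV
  n = 15:  E = -13.6057/15² = -0.060470 eV  ← matches
  n = 16:  E = -13.6057/16² = -0.053147 eV
  n = 17:  E = -13.6057/17² = -0.047079 eV

Checking against the measurement of -0.060 eV (2 sig figs), only n = 15 agrees:
E_15 = -0.060470 eV, which rounds to -0.060 eV ✓

Therefore n = 15.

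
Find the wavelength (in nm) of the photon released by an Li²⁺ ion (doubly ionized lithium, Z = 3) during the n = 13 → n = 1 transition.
10.185437 nm

First, find the transition energy using E_n = -13.6057 Z² / n² eV:
E_13 = -13.6057 × 3² / 13² = -0.72456391 eV
E_1 = -13.6057 × 3² / 1² = -122.45130000 eV

Photon energy: |ΔE| = |E_1 - E_13| = 121.72673609 eV

Convert to wavelength using E = hc/λ with hc = 1239.84 eV·nm:
λ = hc/E = 1239.84 eV·nm / 121.72673609 eV
λ = 10.185437 nm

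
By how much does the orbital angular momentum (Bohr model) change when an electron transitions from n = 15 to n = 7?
8.437e-34 J·s (or 8ℏ)

In the Bohr model, L_n = nℏ where ℏ = 1.05457e-34 J·s.

L_15 = 15ℏ = 1.58186e-33 J·s
L_7 = 7ℏ = 7.38199e-34 J·s

ΔL = L_15 - L_7 = (15 - 7)ℏ = 8ℏ
ΔL = 8 × 1.05457e-34 J·s = 8.437e-34 J·s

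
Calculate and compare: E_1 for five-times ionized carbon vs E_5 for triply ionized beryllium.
C⁵⁺ at n = 1 (E = -489.8052 eV)

Using E_n = -13.6057 Z² / n² eV:

C⁵⁺ (Z = 6) at n = 1:
E = -13.6057 × 6² / 1² = -13.6057 × 36 / 1 = -489.8052000 eV

Be³⁺ (Z = 4) at n = 5:
E = -13.6057 × 4² / 5² = -13.6057 × 16 / 25 = -8.7076480 eV

Since -489.8052000 eV < -8.7076480 eV,
C⁵⁺ at n = 1 is more tightly bound (requires more energy to ionize).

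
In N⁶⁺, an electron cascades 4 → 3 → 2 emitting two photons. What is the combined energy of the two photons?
125.00237 eV

The energy levels of N⁶⁺ are E_n = -13.6057 × 7² / n² eV.

First transition (4 → 3):
ΔE₁ = |E_3 - E_4|
ΔE₁ = |-74.07547777778 - (-41.66745625000)| = 32.40802153 eV

Second transition (3 → 2):
ΔE₂ = |E_2 - E_3|
ΔE₂ = |-166.66982500000 - (-74.07547777778)| = 92.59434722 eV

Total energy released:
E_total = ΔE₁ + ΔE₂ = 32.40802153 + 92.59434722 = 125.00237 eV

Note: This equals the direct transition 4 → 2: 125.00237 eV ✓
Energy is conserved regardless of the path taken.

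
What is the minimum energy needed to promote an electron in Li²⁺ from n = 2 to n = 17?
30.1891 eV

The energy levels of a hydrogen-like atom are E_n = -13.6057 Z² eV / n².

Energy at n = 2: E_2 = -13.6057 × 3² / 2² = -30.6128250 eV
Energy at n = 17: E_17 = -13.6057 × 3² / 17² = -0.4237069 eV

The excitation energy is the difference:
ΔE = E_17 - E_2
ΔE = -0.4237069 - (-30.6128250)
ΔE = 30.1891 eV

Since this is positive, energy must be absorbed (photon absorption).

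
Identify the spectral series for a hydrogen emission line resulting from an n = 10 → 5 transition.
Pfund series

The spectral series in hydrogen are named based on the final (lower) energy level:
- Lyman series: n_final = 1 (ultraviolet)
- Balmer series: n_final = 2 (visible/near-UV)
- Paschen series: n_final = 3 (infrared)
- Brackett series: n_final = 4 (infrared)
- Pfund series: n_final = 5 (far infrared)

Since this transition ends at n = 5, it belongs to the Pfund series.

For reference, this 10 → 5 line has photon energy
ΔE = 13.6057 eV × (1/5² - 1/10²) = 0.40817100 eV,
corresponding to wavelength λ = hc/ΔE = 1239.84 eV·nm / 0.40817100 eV = 3037.55 nm in the far infrared region.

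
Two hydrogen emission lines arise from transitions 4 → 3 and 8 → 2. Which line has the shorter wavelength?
8 → 2

Calculate the energy for each transition:

Transition 4 → 3:
ΔE₁ = |E_3 - E_4| = |-13.6057/3² - (-13.6057/4²)|
ΔE₁ = |-1.51174444 - (-0.85035625)| = 0.66139 eV

Transition 8 → 2:
ΔE₂ = |E_2 - E_8| = |-13.6057/2² - (-13.6057/8²)|
ΔE₂ = |-3.40142500 - (-0.21258906)| = 3.18884 eV

Since 3.18884 eV > 0.66139 eV, the transition 8 → 2 emits the more energetic photon.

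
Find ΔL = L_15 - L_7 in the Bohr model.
8.44e-34 J·s (or 8ℏ)

In the Bohr model, L_n = nℏ where ℏ = 1.0546e-34 J·s.

L_15 = 15ℏ = 1.5819e-33 J·s
L_7 = 7ℏ = 7.3822e-34 J·s

ΔL = L_15 - L_7 = (15 - 7)ℏ = 8ℏ
ΔL = 8 × 1.0546e-34 J·s = 8.44e-34 J·s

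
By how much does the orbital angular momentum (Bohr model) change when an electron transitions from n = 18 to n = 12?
6.33e-34 J·s (or 6ℏ)

In the Bohr model, L_n = nℏ where ℏ = 1.0546e-34 J·s.

L_18 = 18ℏ = 1.8983e-33 J·s
L_12 = 12ℏ = 1.2655e-33 J·s

ΔL = L_18 - L_12 = (18 - 12)ℏ = 6ℏ
ΔL = 6 × 1.0546e-34 J·s = 6.33e-34 J·s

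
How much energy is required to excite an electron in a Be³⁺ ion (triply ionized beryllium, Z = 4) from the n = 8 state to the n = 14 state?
2.29076 eV

The energy levels of a hydrogen-like atom are E_n = -13.6057 Z² eV / n².

Energy at n = 8: E_8 = -13.6057 × 4² / 8² = -3.40142500 eV
Energy at n = 14: E_14 = -13.6057 × 4² / 14² = -1.11066939 eV

The excitation energy is the difference:
ΔE = E_14 - E_8
ΔE = -1.11066939 - (-3.40142500)
ΔE = 2.29076 eV

Since this is positive, energy must be absorbed (photon absorption).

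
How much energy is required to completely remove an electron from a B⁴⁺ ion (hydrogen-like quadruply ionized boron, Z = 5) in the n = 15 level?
1.511744 eV

The ionization energy is the energy needed to remove the electron completely (n → ∞).

For a hydrogen-like ion with Z = 5, E_n = -13.6057 Z² / n² eV.

At n = 15: E_15 = -13.6057 × 5² / 15² = -1.511744444 eV
At n = ∞: E_∞ = 0 eV

Ionization energy = E_∞ - E_15 = 0 - (-1.511744444) = 1.511744444 eV
Ionization energy ≈ 1.511744 eV

This is also called the binding energy of the electron in state n = 15.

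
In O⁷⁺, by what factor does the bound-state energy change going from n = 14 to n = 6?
5.44

Using E_n = -13.6057 Z² / n² eV with Z = 8:

E_6 = -13.6057 × 8² / 6² = -870.7648 / 36 = -24.18791111 eV
E_14 = -13.6057 × 8² / 14² = -870.7648 / 196 = -4.44267755 eV

The ratio is:
E_6/E_14 = (-24.18791111) / (-4.44267755)
E_6/E_14 = (-870.7648/36) / (-870.7648/196)
E_6/E_14 = 196/36
E_6/E_14 = 5.44
(Note: the Z² factors cancel in the ratio.)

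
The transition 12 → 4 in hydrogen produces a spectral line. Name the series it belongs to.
Brackett series

The spectral series in hydrogen are named based on the final (lower) energy level:
- Lyman series: n_final = 1 (ultraviolet)
- Balmer series: n_final = 2 (visible/near-UV)
- Paschen series: n_final = 3 (infrared)
- Brackett series: n_final = 4 (infrared)
- Pfund series: n_final = 5 (far infrared)

Since this transition ends at n = 4, it belongs to the Brackett series.

For reference, this 12 → 4 line has photon energy
ΔE = 13.6057 eV × (1/4² - 1/12²) = 0.755872222 eV,
corresponding to wavelength λ = hc/ΔE = 1239.84 eV·nm / 0.755872222 eV = 1640.277 nm in the infrared region.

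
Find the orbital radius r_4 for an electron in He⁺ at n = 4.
0.423342 nm (or 4.233418 Å)

The Bohr radius formula is:
r_n = n² a₀ / Z

where a₀ = 0.052917721 nm is the Bohr radius.

For He⁺ (Z = 2) at n = 4:
r_4 = 4² × 0.052917721 nm / 2
r_4 = 16 × 0.052917721 nm / 2
r_4 = 0.8466835 nm / 2
r_4 = 0.423342 nm

The electron orbits at approximately 0.423342 nm from the nucleus.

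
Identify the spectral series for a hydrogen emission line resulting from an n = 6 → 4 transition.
Brackett series

The spectral series in hydrogen are named based on the final (lower) energy level:
- Lyman series: n_final = 1 (ultraviolet)
- Balmer series: n_final = 2 (visible/near-UV)
- Paschen series: n_final = 3 (infrared)
- Brackett series: n_final = 4 (infrared)
- Pfund series: n_final = 5 (far infrared)

Since this transition ends at n = 4, it belongs to the Brackett series.

For reference, this 6 → 4 line has photon energy
ΔE = 13.6057 eV × (1/4² - 1/6²) = 0.4724201389 eV,
corresponding to wavelength λ = hc/ΔE = 1239.84 eV·nm / 0.4724201389 eV = 2624.4436 nm in the infrared region.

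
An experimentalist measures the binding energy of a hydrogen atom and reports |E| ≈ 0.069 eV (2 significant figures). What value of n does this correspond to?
n = 14

The exact energy levels follow E_n = -13.6057 eV / n².

The measured value (-0.069 eV) is reported to only 2 significant figures, so we must test candidate n values and see which one matches to that precision.

Candidate energies:
  n = 12:  E = -13.6057/12² = -0.09448 eV
  n = 13:  E = -13.6057/13² = -0.08051 eV
  n = 14:  E = -13.6057/14² = -0.06942 eV  ← matches
  n = 15:  E = -13.6057/15² = -0.06047 eV
  n = 16:  E = -13.6057/16² = -0.05315 eV

Checking against the measurement of -0.069 eV (2 sig figs), only n = 14 agrees:
E_14 = -0.06942 eV, which rounds to -0.069 eV ✓

Therefore n = 14.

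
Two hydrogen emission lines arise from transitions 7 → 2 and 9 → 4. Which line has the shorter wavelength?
7 → 2

Calculate the energy for each transition:

Transition 7 → 2:
ΔE₁ = |E_2 - E_7| = |-13.6057/2² - (-13.6057/7²)|
ΔE₁ = |-3.401425000 - (-0.277667347)| = 3.123758 eV

Transition 9 → 4:
ΔE₂ = |E_4 - E_9| = |-13.6057/4² - (-13.6057/9²)|
ΔE₂ = |-0.850356250 - (-0.167971605)| = 0.682385 eV

Since 3.123758 eV > 0.682385 eV, the transition 7 → 2 emits the more energetic photon.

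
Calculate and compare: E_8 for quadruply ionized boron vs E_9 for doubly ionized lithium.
B⁴⁺ at n = 8 (E = -5.314727 eV)

Using E_n = -13.6057 Z² / n² eV:

B⁴⁺ (Z = 5) at n = 8:
E = -13.6057 × 5² / 8² = -13.6057 × 25 / 64 = -5.314726563 eV

Li²⁺ (Z = 3) at n = 9:
E = -13.6057 × 3² / 9² = -13.6057 × 9 / 81 = -1.511744444 eV

Since -5.314726563 eV < -1.511744444 eV,
B⁴⁺ at n = 8 is more tightly bound (requires more energy to ionize).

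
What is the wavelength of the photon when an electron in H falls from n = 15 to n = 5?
2562.93 nm

First, find the transition energy using E_n = -13.6057 / n² eV:
E_15 = -13.6057 / 15² = -0.06046978 eV
E_5 = -13.6057 / 5² = -0.54422800 eV

Photon energy: |ΔE| = |E_5 - E_15| = 0.48375822 eV

Convert to wavelength using E = hc/λ with hc = 1239.84 eV·nm:
λ = hc/E = 1239.84 eV·nm / 0.48375822 eV
λ = 2562.93 nm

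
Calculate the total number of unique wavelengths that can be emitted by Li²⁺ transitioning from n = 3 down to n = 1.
3

The electron can occupy levels n = 1, 2, ..., 3 during de-excitation — that is m = 3 - 1 + 1 = 3 distinct levels.

The number of distinct spectral lines equals the number of ways to choose 2 of these m levels (each pair gives one possible emission transition):

Number of lines = m(m-1)/2 = 3×2/2 = 3

These correspond to all possible transitions between the 3 levels:
3 → 2, 3 → 1, 2 → 1

Each transition produces a photon with a unique energy (and thus wavelength). This count does not depend on Z.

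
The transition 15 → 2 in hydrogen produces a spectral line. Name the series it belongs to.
Balmer series

The spectral series in hydrogen are named based on the final (lower) energy level:
- Lyman series: n_final = 1 (ultraviolet)
- Balmer series: n_final = 2 (visible/near-UV)
- Paschen series: n_final = 3 (infrared)
- Brackett series: n_final = 4 (infrared)
- Pfund series: n_final = 5 (far infrared)

Since this transition ends at n = 2, it belongs to the Balmer series.

For reference, this 15 → 2 line has photon energy
ΔE = 13.6057 eV × (1/2² - 1/15²) = 3.34095522 eV,
corresponding to wavelength λ = hc/ΔE = 1239.84 eV·nm / 3.34095522 eV = 371.1034 nm in the visible/near-UV region.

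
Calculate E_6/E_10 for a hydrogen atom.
2.77778

Using E_n = -13.6057 Z² / n² eV with Z = 1:

E_6 = -13.6057 / 6² = -13.6057 / 36 = -0.37793611111 eV
E_10 = -13.6057 / 10² = -13.6057 / 100 = -0.13605700000 eV

The ratio is:
E_6/E_10 = (-0.37793611111) / (-0.13605700000)
E_6/E_10 = (-13.6057/36) / (-13.6057/100)
E_6/E_10 = 100/36
E_6/E_10 = 2.77778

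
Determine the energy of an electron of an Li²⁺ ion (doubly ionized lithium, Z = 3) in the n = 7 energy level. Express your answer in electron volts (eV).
-2.4990 eV

The energy levels of a hydrogen-like atom are given by:
E_n = -13.6057 Z² / n² eV  (with Z = 3 for Li²⁺)

For n = 7:
E_7 = -13.6057 × 3² / 7²
E_7 = -13.6057 × 9 / 49
E_7 = -2.4990 eV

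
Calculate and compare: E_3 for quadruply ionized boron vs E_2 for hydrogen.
B⁴⁺ at n = 3 (E = -37.79 eV)

Using E_n = -13.6057 Z² / n² eV:

B⁴⁺ (Z = 5) at n = 3:
E = -13.6057 × 5² / 3² = -13.6057 × 25 / 9 = -37.79361 eV

H (Z = 1) at n = 2:
E = -13.6057 × 1² / 2² = -13.6057 × 1 / 4 = -3.40143 eV

Since -37.79361 eV < -3.40143 eV,
B⁴⁺ at n = 3 is more tightly bound (requires more energy to ionize).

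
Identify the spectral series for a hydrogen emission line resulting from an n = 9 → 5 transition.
Pfund series

The spectral series in hydrogen are named based on the final (lower) energy level:
- Lyman series: n_final = 1 (ultraviolet)
- Balmer series: n_final = 2 (visible/near-UV)
- Paschen series: n_final = 3 (infrared)
- Brackett series: n_final = 4 (infrared)
- Pfund series: n_final = 5 (far infrared)

Since this transition ends at n = 5, it belongs to the Pfund series.

For reference, this 9 → 5 line has photon energy
ΔE = 13.6057 eV × (1/5² - 1/9²) = 0.376256395 eV,
corresponding to wavelength λ = hc/ΔE = 1239.84 eV·nm / 0.376256395 eV = 3295.200 nm in the far infrared region.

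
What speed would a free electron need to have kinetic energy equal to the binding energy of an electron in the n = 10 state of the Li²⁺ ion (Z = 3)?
6.563e+05 m/s (or 0.21892% of c)

The binding energy at n = 10 for Li²⁺ is:
E_10 = -13.6057 × 3²/10² = -1.2245130 eV
|E_10| = 1.2245130 eV

Convert to Joules:
KE = 1.2245130 eV × (1.602177 × 10⁻¹⁹ J/eV) = 1.96189e-19 J

Using KE = ½mv²:
v = √(2·KE/m_e)
v = √(2 × 1.96189e-19 J / 9.10938 × 10⁻³¹ kg)
v = 6.563e+05 m/s

This is approximately 0.21892% the speed of light.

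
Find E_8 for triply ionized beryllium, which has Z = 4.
-3.401 eV

For hydrogen-like ions, the energy levels scale with Z²:
E_n = -13.6057 Z² / n² eV

For Be³⁺ (Z = 4) at n = 8:
E_8 = -13.6057 × 4² / 8²
E_8 = -13.6057 × 16 / 64
E_8 = -217.6912 / 64
E_8 = -3.401 eV

The energy is 16 times more negative than hydrogen at the same n due to the stronger nuclear charge.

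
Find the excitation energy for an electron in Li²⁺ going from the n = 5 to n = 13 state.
4.1735 eV

The energy levels of a hydrogen-like atom are E_n = -13.6057 Z² eV / n².

Energy at n = 5: E_5 = -13.6057 × 3² / 5² = -4.8980520 eV
Energy at n = 13: E_13 = -13.6057 × 3² / 13² = -0.7245639 eV

The excitation energy is the difference:
ΔE = E_13 - E_5
ΔE = -0.7245639 - (-4.8980520)
ΔE = 4.1735 eV

Since this is positive, energy must be absorbed (photon absorption).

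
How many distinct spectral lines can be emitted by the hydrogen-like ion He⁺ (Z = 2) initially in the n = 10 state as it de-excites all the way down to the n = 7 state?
6

The electron can occupy levels n = 7, 8, ..., 10 during de-excitation — that is m = 10 - 7 + 1 = 4 distinct levels.

The number of distinct spectral lines equals the number of ways to choose 2 of these m levels (each pair gives one possible emission transition):

Number of lines = m(m-1)/2 = 4×3/2 = 6

These correspond to all possible transitions between the 4 levels:
10 → 9, 10 → 8, 10 → 7, 9 → 8, 9 → 7, 8 → 7

Each transition produces a photon with a unique energy (and thus wavelength). This count does not depend on Z.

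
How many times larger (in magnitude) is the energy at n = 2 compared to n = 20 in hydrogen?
100.00

Using E_n = -13.6057 Z² / n² eV with Z = 1:

E_2 = -13.6057 / 2² = -13.6057 / 4 = -3.40142500 eV
E_20 = -13.6057 / 20² = -13.6057 / 400 = -0.03401425 eV

The ratio is:
E_2/E_20 = (-3.40142500) / (-0.03401425)
E_2/E_20 = (-13.6057/4) / (-13.6057/400)
E_2/E_20 = 400/4
E_2/E_20 = 100.00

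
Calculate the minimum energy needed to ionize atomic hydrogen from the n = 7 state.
0.28 eV

The ionization energy is the energy needed to remove the electron completely (n → ∞).

For hydrogen, E_n = -13.6057 eV / n².

At n = 7: E_7 = -13.6057 / 7² = -0.27767 eV
At n = ∞: E_∞ = 0 eV

Ionization energy = E_∞ - E_7 = 0 - (-0.27767) = 0.27767 eV
Ionization energy ≈ 0.28 eV

This is also called the binding energy of the electron in state n = 7.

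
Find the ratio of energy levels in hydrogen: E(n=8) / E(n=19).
5.640625

Using E_n = -13.6057 Z² / n² eV with Z = 1:

E_8 = -13.6057 / 8² = -13.6057 / 64 = -0.2125890625 eV
E_19 = -13.6057 / 19² = -13.6057 / 361 = -0.0376889197 eV

The ratio is:
E_8/E_19 = (-0.2125890625) / (-0.0376889197)
E_8/E_19 = (-13.6057/64) / (-13.6057/361)
E_8/E_19 = 361/64
E_8/E_19 = 5.640625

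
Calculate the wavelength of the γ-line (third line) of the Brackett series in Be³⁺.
135.309065 nm

The lines of a series are numbered from the longest wavelength (smallest ΔE) outward; the third line is the transition from n = n_f + 3 to n_f.
The Brackett series has all transitions ending at n_f = 4.

For Be³⁺ (Z = 4), the third line (γ-line) is the jump from n = 7 to n = 4:
E_7 = -13.6057 × 4² / 7² = -4.4426775510 eV
E_4 = -13.6057 × 4² / 4² = -13.6057000000 eV
ΔE = E_7 - E_4 = 9.1630224490 eV

λ = hc/E = 1239.84 eV·nm / 9.1630224490 eV
λ = 135.309065 nm

This is the γ-line of the Brackett series in Be³⁺.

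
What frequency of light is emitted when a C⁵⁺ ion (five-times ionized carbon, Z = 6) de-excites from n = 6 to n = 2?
2.632e+16 Hz

First, find the transition energy:
E_6 = -13.6057 × 6² / 6² = -13.6057 eV
E_2 = -13.6057 × 6² / 2² = -122.4513 eV
|ΔE| = |E_2 - E_6| = 108.8456 eV

Convert to Joules: E = 108.8456 eV × (1.602177 × 10⁻¹⁹ J/eV) = 1.74390e-17 J

Using E = hf:
f = E/h = 1.74390e-17 J / (6.62607 × 10⁻³⁴ J·s)
f = 2.632e+16 Hz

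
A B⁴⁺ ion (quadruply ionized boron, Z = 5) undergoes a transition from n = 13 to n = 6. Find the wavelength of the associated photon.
166.74 nm

First, find the transition energy using E_n = -13.6057 Z² / n² eV:
E_13 = -13.6057 × 5² / 13² = -2.012678 eV
E_6 = -13.6057 × 5² / 6² = -9.448403 eV

Photon energy: |ΔE| = |E_6 - E_13| = 7.435725 eV

Convert to wavelength using E = hc/λ with hc = 1239.84 eV·nm:
λ = hc/E = 1239.84 eV·nm / 7.435725 eV
λ = 166.74 nm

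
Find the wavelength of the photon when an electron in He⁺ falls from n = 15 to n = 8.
2037.611 nm

First, find the transition energy using E_n = -13.6057 Z² / n² eV:
E_15 = -13.6057 × 2² / 15² = -0.241879111 eV
E_8 = -13.6057 × 2² / 8² = -0.850356250 eV

Photon energy: |ΔE| = |E_8 - E_15| = 0.608477139 eV

Convert to wavelength using E = hc/λ with hc = 1239.84 eV·nm:
λ = hc/E = 1239.84 eV·nm / 0.608477139 eV
λ = 2037.611 nm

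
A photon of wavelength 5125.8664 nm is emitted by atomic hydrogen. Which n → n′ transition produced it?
n = 10 → n = 6

First, find the photon energy from the wavelength (hc = 1239.84 eV·nm):
E = hc/λ = 1239.84 eV·nm / 5125.8664 nm = 0.24187911 eV

The energy levels of hydrogen satisfy E_n = -13.6057 / n² eV, so an emission n_i → n_f releases
ΔE = 13.6057 × (1/n_f² − 1/n_i²) eV.

Setting ΔE equal to the photon energy:
1/n_f² − 1/n_i² = 0.24187911 / 13.6057 = 0.017777778

Since 1/n_i² must be positive, we need 1/n_f² > 0.017777778, i.e. n_f ≤ 7. For each allowed n_f, solve n_i = (1/n_f² − 0.017777778)^(−1/2) and check whether it is a whole number:
  n_f = 1: 1/n_i² = 1.000000000 − 0.017777778 = 0.982222222 → n_i = 1.009  (not an integer) ✗
  n_f = 2: 1/n_i² = 0.250000000 − 0.017777778 = 0.232222222 → n_i = 2.075  (not an integer) ✗
  n_f = 3: 1/n_i² = 0.111111111 − 0.017777778 = 0.093333333 → n_i = 3.273  (not an integer) ✗
  n_f = 4: 1/n_i² = 0.062500000 − 0.017777778 = 0.044722222 → n_i = 4.729  (not an integer) ✗
  n_f = 5: 1/n_i² = 0.040000000 − 0.017777778 = 0.022222222 → n_i = 6.708  (not an integer) ✗
  n_f = 6: 1/n_i² = 0.027777778 − 0.017777778 = 0.010000000 → n_i = 10.000  → integer, n_i = 10 ✓
  n_f = 7: 1/n_i² = 0.020408163 − 0.017777778 = 0.002630385 → n_i = 19.498  (not an integer) ✗

Only n_f = 6 gives an integer upper level, n_i = 10.

The transition is from n = 10 to n = 6 (emission).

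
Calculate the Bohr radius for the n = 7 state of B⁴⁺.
0.5186 nm (or 5.1859 Å)

The Bohr radius formula is:
r_n = n² a₀ / Z

where a₀ = 0.0529177 nm is the Bohr radius.

For B⁴⁺ (Z = 5) at n = 7:
r_7 = 7² × 0.0529177 nm / 5
r_7 = 49 × 0.0529177 nm / 5
r_7 = 2.59297 nm / 5
r_7 = 0.5186 nm

The electron orbits at approximately 0.5186 nm from the nucleus.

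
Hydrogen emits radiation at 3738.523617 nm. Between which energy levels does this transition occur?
n = 8 → n = 5

First, find the photon energy from the wavelength (hc = 1239.84 eV·nm):
E = hc/λ = 1239.84 eV·nm / 3738.523617 nm = 0.33163894 eV

The energy levels of hydrogen satisfy E_n = -13.6057 / n² eV, so an emission n_i → n_f releases
ΔE = 13.6057 × (1/n_f² − 1/n_i²) eV.

Setting ΔE equal to the photon energy:
1/n_f² − 1/n_i² = 0.33163894 / 13.6057 = 0.024375000

Since 1/n_i² must be positive, we need 1/n_f² > 0.024375000, i.e. n_f ≤ 6. For each allowed n_f, solve n_i = (1/n_f² − 0.024375000)^(−1/2) and check whether it is a whole number:
  n_f = 1: 1/n_i² = 1.000000000 − 0.024375000 = 0.975625000 → n_i = 1.012  (not an integer) ✗
  n_f = 2: 1/n_i² = 0.250000000 − 0.024375000 = 0.225625000 → n_i = 2.105  (not an integer) ✗
  n_f = 3: 1/n_i² = 0.111111111 − 0.024375000 = 0.086736111 → n_i = 3.395  (not an integer) ✗
  n_f = 4: 1/n_i² = 0.062500000 − 0.024375000 = 0.038125000 → n_i = 5.121  (not an integer) ✗
  n_f = 5: 1/n_i² = 0.040000000 − 0.024375000 = 0.015625000 → n_i = 8.000  → integer, n_i = 8 ✓
  n_f = 6: 1/n_i² = 0.027777778 − 0.024375000 = 0.003402778 → n_i = 17.143  (not an integer) ✗

Only n_f = 5 gives an integer upper level, n_i = 8.

The transition is from n = 8 to n = 5 (emission).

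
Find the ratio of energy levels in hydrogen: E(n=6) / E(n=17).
8.03

Using E_n = -13.6057 Z² / n² eV with Z = 1:

E_6 = -13.6057 / 6² = -13.6057 / 36 = -0.37793611 eV
E_17 = -13.6057 / 17² = -13.6057 / 289 = -0.04707855 eV

The ratio is:
E_6/E_17 = (-0.37793611) / (-0.04707855)
E_6/E_17 = (-13.6057/36) / (-13.6057/289)
E_6/E_17 = 289/36
E_6/E_17 = 8.03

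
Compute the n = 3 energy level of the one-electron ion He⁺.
-6.04698 eV

For hydrogen-like ions, the energy levels scale with Z²:
E_n = -13.6057 Z² / n² eV

For He⁺ (Z = 2) at n = 3:
E_3 = -13.6057 × 2² / 3²
E_3 = -13.6057 × 4 / 9
E_3 = -54.4228 / 9
E_3 = -6.04698 eV

The energy is 4 times more negative than hydrogen at the same n due to the stronger nuclear charge.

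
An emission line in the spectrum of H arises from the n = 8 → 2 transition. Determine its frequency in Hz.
7.71057e+14 Hz

First, find the transition energy:
E_8 = -13.6057 / 8² = -0.21258906 eV
E_2 = -13.6057 / 2² = -3.40142500 eV
|ΔE| = |E_2 - E_8| = 3.18883594 eV

Convert to Joules: E = 3.18883594 eV × (1.602177 × 10⁻¹⁹ J/eV) = 5.1090796e-19 J

Using E = hf:
f = E/h = 5.1090796e-19 J / (6.62607 × 10⁻³⁴ J·s)
f = 7.71057e+14 Hz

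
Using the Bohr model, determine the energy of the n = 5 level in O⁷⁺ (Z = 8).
-34.831 eV

For hydrogen-like ions, the energy levels scale with Z²:
E_n = -13.6057 Z² / n² eV

For O⁷⁺ (Z = 8) at n = 5:
E_5 = -13.6057 × 8² / 5²
E_5 = -13.6057 × 64 / 25
E_5 = -870.7648 / 25
E_5 = -34.831 eV

The energy is 64 times more negative than hydrogen at the same n due to the stronger nuclear charge.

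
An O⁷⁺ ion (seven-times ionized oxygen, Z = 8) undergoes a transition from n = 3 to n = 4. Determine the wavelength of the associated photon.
29.291 nm

First, find the transition energy using E_n = -13.6057 Z² / n² eV:
E_3 = -13.6057 × 8² / 3² = -96.75164 eV
E_4 = -13.6057 × 8² / 4² = -54.42280 eV

Photon energy: |ΔE| = |E_4 - E_3| = 42.32884 eV

Convert to wavelength using E = hc/λ with hc = 1239.84 eV·nm:
λ = hc/E = 1239.84 eV·nm / 42.32884 eV
λ = 29.291 nm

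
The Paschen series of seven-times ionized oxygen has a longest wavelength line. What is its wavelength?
29.29066 nm

The longest wavelength corresponds to the smallest energy transition in the series.
The Paschen series has all transitions ending at n_f = 3.

For O⁷⁺ (Z = 8), the first line (α-line) is the jump from n = 4 to n = 3:
E_4 = -13.6057 × 8² / 4² = -54.4228000 eV
E_3 = -13.6057 × 8² / 3² = -96.7516444 eV
ΔE = E_4 - E_3 = 42.3288444 eV

λ = hc/E = 1239.84 eV·nm / 42.3288444 eV
λ = 29.29066 nm

This is the α-line of the Paschen series in O⁷⁺.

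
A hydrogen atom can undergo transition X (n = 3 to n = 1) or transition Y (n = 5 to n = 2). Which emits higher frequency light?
3 → 1

Calculate the energy for each transition:

Transition 3 → 1:
ΔE₁ = |E_1 - E_3| = |-13.6057/1² - (-13.6057/3²)|
ΔE₁ = |-13.605700000000 - (-1.511744444444)| = 12.093955556 eV

Transition 5 → 2:
ΔE₂ = |E_2 - E_5| = |-13.6057/2² - (-13.6057/5²)|
ΔE₂ = |-3.401425000000 - (-0.544228000000)| = 2.857197000 eV

Since 12.093955556 eV > 2.857197000 eV, the transition 3 → 1 emits the more energetic photon.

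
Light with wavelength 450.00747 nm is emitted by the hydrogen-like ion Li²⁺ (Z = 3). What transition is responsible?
n = 5 → n = 4

First, find the photon energy from the wavelength (hc = 1239.84 eV·nm):
E = hc/λ = 1239.84 eV·nm / 450.00747 nm = 2.7551543 eV

The energy levels of Li²⁺ satisfy E_n = -13.6057 × 3² / n² eV, so an emission n_i → n_f releases
ΔE = 13.6057 × 3² × (1/n_f² − 1/n_i²) eV.

Setting ΔE equal to the photon energy:
1/n_f² − 1/n_i² = 2.7551543 / (13.6057 × 3²) = 0.022500000

Since 1/n_i² must be positive, we need 1/n_f² > 0.022500000, i.e. n_f ≤ 6. For each allowed n_f, solve n_i = (1/n_f² − 0.022500000)^(−1/2) and check whether it is a whole number:
  n_f = 1: 1/n_i² = 1.000000000 − 0.022500000 = 0.977500000 → n_i = 1.011  (not an integer) ✗
  n_f = 2: 1/n_i² = 0.250000000 − 0.022500000 = 0.227500000 → n_i = 2.097  (not an integer) ✗
  n_f = 3: 1/n_i² = 0.111111111 − 0.022500000 = 0.088611111 → n_i = 3.359  (not an integer) ✗
  n_f = 4: 1/n_i² = 0.062500000 − 0.022500000 = 0.040000000 → n_i = 5.000  → integer, n_i = 5 ✓
  n_f = 5: 1/n_i² = 0.040000000 − 0.022500000 = 0.017500000 → n_i = 7.559  (not an integer) ✗
  n_f = 6: 1/n_i² = 0.027777778 − 0.022500000 = 0.005277778 → n_i = 13.765  (not an integer) ✗

Only n_f = 4 gives an integer upper level, n_i = 5.

The transition is from n = 5 to n = 4 (emission).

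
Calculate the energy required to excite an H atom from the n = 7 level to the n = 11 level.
0.165 eV

The energy levels of a hydrogen-like atom are E_n = -13.6057 eV / n².

Energy at n = 7: E_7 = -13.6057 / 7² = -0.277667 eV
Energy at n = 11: E_11 = -13.6057 / 11² = -0.112444 eV

The excitation energy is the difference:
ΔE = E_11 - E_7
ΔE = -0.112444 - (-0.277667)
ΔE = 0.165 eV

Since this is positive, energy must be absorbed (photon absorption).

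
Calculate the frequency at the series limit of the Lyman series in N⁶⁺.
1.612e+17 Hz

The series limit corresponds to the transition from n = ∞ to n = 1.
This is the highest energy (shortest wavelength) transition in the Lyman series.

E_∞ = 0 eV
E_1 = -13.6057 × 7² / 1² = -666.67930 eV

Energy at series limit:
ΔE = E_∞ - E_1 = 0 - (-666.67930) = 666.67930 eV
E = 666.67930 eV × (1.602177 × 10⁻¹⁹ J/eV) = 1.06814e-16 J
f = E/h = 1.06814e-16 J / (6.62607 × 10⁻³⁴ J·s) = 1.612e+17 Hz

This energy equals the ionization energy from the n = 1 state of N⁶⁺.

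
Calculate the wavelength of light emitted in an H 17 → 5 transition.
2493.898 nm

First, find the transition energy using E_n = -13.6057 / n² eV:
E_17 = -13.6057 / 17² = -0.047078547 eV
E_5 = -13.6057 / 5² = -0.544228000 eV

Photon energy: |ΔE| = |E_5 - E_17| = 0.497149453 eV

Convert to wavelength using E = hc/λ with hc = 1239.84 eV·nm:
λ = hc/E = 1239.84 eV·nm / 0.497149453 eV
λ = 2493.898 nm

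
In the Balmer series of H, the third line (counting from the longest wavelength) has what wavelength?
433.93578 nm

The lines of a series are numbered from the longest wavelength (smallest ΔE) outward; the third line is the transition from n = n_f + 3 to n_f.
The Balmer series has all transitions ending at n_f = 2.

For H, the third line (γ-line) is the jump from n = 5 to n = 2:
E_5 = -13.6057 / 5² = -0.544228000 eV
E_2 = -13.6057 / 2² = -3.401425000 eV
ΔE = E_5 - E_2 = 2.857197000 eV

λ = hc/E = 1239.84 eV·nm / 2.857197000 eV
λ = 433.93578 nm

This is the γ-line of the Balmer series in H.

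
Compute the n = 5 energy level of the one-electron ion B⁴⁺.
-13.60570 eV

For hydrogen-like ions, the energy levels scale with Z²:
E_n = -13.6057 Z² / n² eV

For B⁴⁺ (Z = 5) at n = 5:
E_5 = -13.6057 × 5² / 5²
E_5 = -13.6057 × 25 / 25
E_5 = -340.1425 / 25
E_5 = -13.60570 eV

The energy is 25 times more negative than hydrogen at the same n due to the stronger nuclear charge.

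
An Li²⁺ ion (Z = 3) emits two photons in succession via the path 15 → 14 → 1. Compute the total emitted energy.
121.9071 eV

The energy levels of Li²⁺ are E_n = -13.6057 × 3² / n² eV.

First transition (15 → 14):
ΔE₁ = |E_14 - E_15|
ΔE₁ = |-0.6247515306 - (-0.5442280000)| = 0.0805235 eV

Second transition (14 → 1):
ΔE₂ = |E_1 - E_14|
ΔE₂ = |-122.4513000000 - (-0.6247515306)| = 121.8265485 eV

Total energy released:
E_total = ΔE₁ + ΔE₂ = 0.0805235 + 121.8265485 = 121.9071 eV

Note: This equals the direct transition 15 → 1: 121.9071 eV ✓
Energy is conserved regardless of the path taken.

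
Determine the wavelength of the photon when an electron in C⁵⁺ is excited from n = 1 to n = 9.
2.5629 nm

First, find the transition energy using E_n = -13.6057 Z² / n² eV:
E_1 = -13.6057 × 6² / 1² = -489.805200 eV
E_9 = -13.6057 × 6² / 9² = -6.046978 eV

Photon energy: |ΔE| = |E_9 - E_1| = 483.758222 eV

Convert to wavelength using E = hc/λ with hc = 1239.84 eV·nm:
λ = hc/E = 1239.84 eV·nm / 483.758222 eV
λ = 2.5629 nm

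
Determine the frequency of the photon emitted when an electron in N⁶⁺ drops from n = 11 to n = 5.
5.1158e+15 Hz

First, find the transition energy:
E_11 = -13.6057 × 7² / 11² = -5.50974628 eV
E_5 = -13.6057 × 7² / 5² = -26.66717200 eV
|ΔE| = |E_5 - E_11| = 21.15742572 eV

Convert to Joules: E = 21.15742572 eV × (1.602177 × 10⁻¹⁹ J/eV) = 3.389794e-18 J

Using E = hf:
f = E/h = 3.389794e-18 J / (6.62607 × 10⁻³⁴ J·s)
f = 5.1158e+15 Hz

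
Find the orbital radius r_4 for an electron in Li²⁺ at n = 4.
0.2822 nm (or 2.8223 Å)

The Bohr radius formula is:
r_n = n² a₀ / Z

where a₀ = 0.0529177 nm is the Bohr radius.

For Li²⁺ (Z = 3) at n = 4:
r_4 = 4² × 0.0529177 nm / 3
r_4 = 16 × 0.0529177 nm / 3
r_4 = 0.84668 nm / 3
r_4 = 0.2822 nm

The electron orbits at approximately 0.2822 nm from the nucleus.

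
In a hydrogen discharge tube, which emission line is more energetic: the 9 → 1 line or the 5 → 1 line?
9 → 1

Calculate the energy for each transition:

Transition 9 → 1:
ΔE₁ = |E_1 - E_9| = |-13.6057/1² - (-13.6057/9²)|
ΔE₁ = |-13.60570000 - (-0.16797160)| = 13.43773 eV

Transition 5 → 1:
ΔE₂ = |E_1 - E_5| = |-13.6057/1² - (-13.6057/5²)|
ΔE₂ = |-13.60570000 - (-0.54422800)| = 13.06147 eV

Since 13.43773 eV > 13.06147 eV, the transition 9 → 1 emits the more energetic photon.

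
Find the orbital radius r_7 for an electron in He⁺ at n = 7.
1.296484 nm (or 12.964842 Å)

The Bohr radius formula is:
r_n = n² a₀ / Z

where a₀ = 0.052917721 nm is the Bohr radius.

For He⁺ (Z = 2) at n = 7:
r_7 = 7² × 0.052917721 nm / 2
r_7 = 49 × 0.052917721 nm / 2
r_7 = 2.5929683 nm / 2
r_7 = 1.296484 nm

The electron orbits at approximately 1.296484 nm from the nucleus.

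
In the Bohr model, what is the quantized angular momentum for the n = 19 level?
2.0037e-33 J·s (or 19ℏ)

In the Bohr model, angular momentum is quantized:
L = nℏ

where ℏ = h/(2π) = 1.054572e-34 J·s

For n = 19:
L = 19 × 1.054572e-34 J·s
L = 2.0037e-33 J·s

This can also be written as L = 19ℏ.
The angular momentum is an integer multiple of the reduced Planck constant.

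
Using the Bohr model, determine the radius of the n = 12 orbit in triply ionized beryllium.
1.9050 nm (or 19.0504 Å)

The Bohr radius formula is:
r_n = n² a₀ / Z

where a₀ = 0.0529177 nm is the Bohr radius.

For Be³⁺ (Z = 4) at n = 12:
r_12 = 12² × 0.0529177 nm / 4
r_12 = 144 × 0.0529177 nm / 4
r_12 = 7.62015 nm / 4
r_12 = 1.9050 nm

The electron orbits at approximately 1.9050 nm from the nucleus.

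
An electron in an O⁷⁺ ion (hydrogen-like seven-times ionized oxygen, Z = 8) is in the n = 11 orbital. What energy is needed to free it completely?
7.20 eV

The ionization energy is the energy needed to remove the electron completely (n → ∞).

For a hydrogen-like ion with Z = 8, E_n = -13.6057 Z² / n² eV.

At n = 11: E_11 = -13.6057 × 8² / 11² = -7.19640 eV
At n = ∞: E_∞ = 0 eV

Ionization energy = E_∞ - E_11 = 0 - (-7.19640) = 7.19640 eV
Ionization energy ≈ 7.20 eV

This is also called the binding energy of the electron in state n = 11.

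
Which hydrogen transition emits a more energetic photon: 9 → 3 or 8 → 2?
8 → 2

Calculate the energy for each transition:

Transition 9 → 3:
ΔE₁ = |E_3 - E_9| = |-13.6057/3² - (-13.6057/9²)|
ΔE₁ = |-1.511744444444 - (-0.167971604938)| = 1.343772840 eV

Transition 8 → 2:
ΔE₂ = |E_2 - E_8| = |-13.6057/2² - (-13.6057/8²)|
ΔE₂ = |-3.401425000000 - (-0.212589062500)| = 3.188835938 eV

Since 3.188835938 eV > 1.343772840 eV, the transition 8 → 2 emits the more energetic photon.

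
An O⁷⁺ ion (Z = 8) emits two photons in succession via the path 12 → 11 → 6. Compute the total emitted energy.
18.14 eV

The energy levels of O⁷⁺ are E_n = -13.6057 × 8² / n² eV.

First transition (12 → 11):
ΔE₁ = |E_11 - E_12|
ΔE₁ = |-7.19640331 - (-6.04697778)| = 1.14943 eV

Second transition (11 → 6):
ΔE₂ = |E_6 - E_11|
ΔE₂ = |-24.18791111 - (-7.19640331)| = 16.99151 eV

Total energy released:
E_total = ΔE₁ + ΔE₂ = 1.14943 + 16.99151 = 18.14 eV

Note: This equals the direct transition 12 → 6: 18.14 eV ✓
Energy is conserved regardless of the path taken.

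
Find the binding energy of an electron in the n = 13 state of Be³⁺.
1.28811 eV

The ionization energy is the energy needed to remove the electron completely (n → ∞).

For a hydrogen-like ion with Z = 4, E_n = -13.6057 Z² / n² eV.

At n = 13: E_13 = -13.6057 × 4² / 13² = -1.28811361 eV
At n = ∞: E_∞ = 0 eV

Ionization energy = E_∞ - E_13 = 0 - (-1.28811361) = 1.28811361 eV
Ionization energy ≈ 1.28811 eV

This is also called the binding energy of the electron in state n = 13.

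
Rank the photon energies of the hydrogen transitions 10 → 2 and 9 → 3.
10 → 2

Calculate the energy for each transition:

Transition 10 → 2:
ΔE₁ = |E_2 - E_10| = |-13.6057/2² - (-13.6057/10²)|
ΔE₁ = |-3.4014250000 - (-0.1360570000)| = 3.2653680 eV

Transition 9 → 3:
ΔE₂ = |E_3 - E_9| = |-13.6057/3² - (-13.6057/9²)|
ΔE₂ = |-1.5117444444 - (-0.1679716049)| = 1.3437728 eV

Since 3.2653680 eV > 1.3437728 eV, the transition 10 → 2 emits the more energetic photon.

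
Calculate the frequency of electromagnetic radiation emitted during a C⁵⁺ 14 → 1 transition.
1.178e+17 Hz

First, find the transition energy:
E_14 = -13.6057 × 6² / 14² = -2.4990061 eV
E_1 = -13.6057 × 6² / 1² = -489.8052000 eV
|ΔE| = |E_1 - E_14| = 487.3061939 eV

Convert to Joules: E = 487.3061939 eV × (1.602177 × 10⁻¹⁹ J/eV) = 7.80751e-17 J

Using E = hf:
f = E/h = 7.80751e-17 J / (6.62607 × 10⁻³⁴ J·s)
f = 1.178e+17 Hz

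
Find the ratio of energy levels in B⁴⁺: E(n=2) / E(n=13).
42.25

Using E_n = -13.6057 Z² / n² eV with Z = 5:

E_2 = -13.6057 × 5² / 2² = -340.1425 / 4 = -85.03562500 eV
E_13 = -13.6057 × 5² / 13² = -340.1425 / 169 = -2.01267751 eV

The ratio is:
E_2/E_13 = (-85.03562500) / (-2.01267751)
E_2/E_13 = (-340.1425/4) / (-340.1425/169)
E_2/E_13 = 169/4
E_2/E_13 = 42.25
(Note: the Z² factors cancel in the ratio.)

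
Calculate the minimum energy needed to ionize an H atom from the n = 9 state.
0.17 eV

The ionization energy is the energy needed to remove the electron completely (n → ∞).

For hydrogen, E_n = -13.6057 eV / n².

At n = 9: E_9 = -13.6057 / 9² = -0.16797 eV
At n = ∞: E_∞ = 0 eV

Ionization energy = E_∞ - E_9 = 0 - (-0.16797) = 0.16797 eV
Ionization energy ≈ 0.17 eV

This is also called the binding energy of the electron in state n = 9.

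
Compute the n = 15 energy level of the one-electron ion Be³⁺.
-0.97 eV

For hydrogen-like ions, the energy levels scale with Z²:
E_n = -13.6057 Z² / n² eV

For Be³⁺ (Z = 4) at n = 15:
E_15 = -13.6057 × 4² / 15²
E_15 = -13.6057 × 16 / 225
E_15 = -217.6912 / 225
E_15 = -0.97 eV

The energy is 16 times more negative than hydrogen at the same n due to the stronger nuclear charge.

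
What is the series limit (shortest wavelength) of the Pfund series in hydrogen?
2278.1628 nm

The series limit corresponds to the transition from n = ∞ to n = 5.
This is the highest energy (shortest wavelength) transition in the Pfund series.

E_∞ = 0 eV
E_5 = -13.6057 / 5² = -0.5442280000 eV

Energy at series limit:
ΔE = E_∞ - E_5 = 0 - (-0.5442280000) = 0.5442280000 eV
λ = hc/E = 1239.84 eV·nm / 0.5442280000 eV = 2278.1628 nm

This energy equals the ionization energy from the n = 5 state of hydrogen.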